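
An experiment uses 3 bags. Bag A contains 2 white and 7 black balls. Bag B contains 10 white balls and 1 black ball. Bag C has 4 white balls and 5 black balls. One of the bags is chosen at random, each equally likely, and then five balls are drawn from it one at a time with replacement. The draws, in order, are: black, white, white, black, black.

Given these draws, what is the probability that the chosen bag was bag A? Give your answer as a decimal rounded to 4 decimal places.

Compute the likelihood of the observed sequence for each case: P(data | bag A) = (7/9)(2/9)(2/9)(7/9)(7/9) = 0.023235; P(data | bag B) = (1/11)(10/11)(10/11)(1/11)(1/11) = 0.00062092; P(data | bag C) = (5/9)(4/9)(4/9)(5/9)(5/9) = 0.03387.
Multiplying each by its prior: 1/3 · 0.023235 = 0.007745, 1/3 · 0.00062092 = 0.00020697, 1/3 · 0.03387 = 0.01129; with total 0.019242.
By Bayes' rule, P(bag A | data) = (0.007745) / (0.019242) = 0.4025.

0.4025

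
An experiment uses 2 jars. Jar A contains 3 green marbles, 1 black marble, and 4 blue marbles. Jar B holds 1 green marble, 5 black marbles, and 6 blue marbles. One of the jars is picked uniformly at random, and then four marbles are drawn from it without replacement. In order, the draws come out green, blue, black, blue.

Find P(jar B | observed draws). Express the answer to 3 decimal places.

0.371

For each hypothesis, P(data | H) works out to: P(data | jar A) = (3/8)(4/7)(1/6)(3/5) = 0.021429; P(data | jar B) = (1/12)(6/11)(5/10)(5/9) = 0.012626.
Multiplying each by its prior: 1/2 · 0.021429 = 0.010714, 1/2 · 0.012626 = 0.0063131; summing to 0.017027.
So P(jar B | data) = (0.0063131) / (0.017027) = 0.37076.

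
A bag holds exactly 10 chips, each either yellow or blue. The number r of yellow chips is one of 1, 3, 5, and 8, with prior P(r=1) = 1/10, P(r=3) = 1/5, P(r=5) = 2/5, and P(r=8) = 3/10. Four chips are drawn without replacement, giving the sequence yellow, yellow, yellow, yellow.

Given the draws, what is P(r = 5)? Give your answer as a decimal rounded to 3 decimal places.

0.087

The likelihood of the observed sequence under each hypothesis: P(data | r = 1) = (1/10)(0/9) = 0; P(data | r = 3) = (3/10)(2/9)(1/8)(0/7) = 0; P(data | r = 5) = (5/10)(4/9)(3/8)(2/7) = 1/42; P(data | r = 8) = (8/10)(7/9)(6/8)(5/7) = 1/3.
Weighting by the prior gives 1/10 · 0 = 0, 1/5 · 0 = 0, 2/5 · 1/42 = 1/105, 3/10 · 1/3 = 1/10; summing to 23/210.
Therefore the posterior P(r = 5 | data) = (1/105) / (23/210) = 2/23.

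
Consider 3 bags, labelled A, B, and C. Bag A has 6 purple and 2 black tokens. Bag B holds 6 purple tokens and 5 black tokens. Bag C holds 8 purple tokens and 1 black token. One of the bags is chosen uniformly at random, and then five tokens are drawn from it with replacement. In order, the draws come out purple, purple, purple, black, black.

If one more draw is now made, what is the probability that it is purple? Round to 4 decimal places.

Compute the likelihood of the observed sequence for each case: P(data | bag A) = (6/8)(6/8)(6/8)(2/8)(2/8) = 0.026367; P(data | bag B) = (6/11)(6/11)(6/11)(5/11)(5/11) = 0.03353; P(data | bag C) = (8/9)(8/9)(8/9)(1/9)(1/9) = 0.0086708.
Weighting by the prior gives 1/3 · 0.026367 = 0.0087891, 1/3 · 0.03353 = 0.011177, 1/3 · 0.0086708 = 0.0028903; with total 0.022856.
The posterior is then P(bag A | data) = 0.38454, P(bag B | data) = 0.489, P(bag C | data) = 0.12646.
So P(purple next | data) = Σ P(purple next | H) P(H | data) = (3/4)(0.38454) + (6/11)(0.489) + (8/9)(0.12646) = 0.66754.

0.6675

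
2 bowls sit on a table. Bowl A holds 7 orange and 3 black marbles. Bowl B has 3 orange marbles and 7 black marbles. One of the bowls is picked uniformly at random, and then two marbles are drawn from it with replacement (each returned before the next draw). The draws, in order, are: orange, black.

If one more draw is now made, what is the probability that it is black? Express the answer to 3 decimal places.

0.500

Compute the likelihood of the observed sequence for each case: P(data | bowl A) = (7/10)(3/10) = 21/100; P(data | bowl B) = (3/10)(7/10) = 21/100.
Weighting by the prior gives 1/2 · 21/100 = 21/200, 1/2 · 21/100 = 21/200; these sum to 21/100.
The posterior is then P(bowl A | data) = 1/2, P(bowl B | data) = 1/2.
Averaging over the posterior, P(black next | data) = (3/10)(1/2) + (7/10)(1/2) = 1/2.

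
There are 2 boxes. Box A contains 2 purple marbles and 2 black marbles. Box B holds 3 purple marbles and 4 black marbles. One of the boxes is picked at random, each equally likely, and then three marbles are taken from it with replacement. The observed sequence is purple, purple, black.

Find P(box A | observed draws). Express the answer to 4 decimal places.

Under each hypothesis, the probability of the observed sequence is: P(data | box A) = (2/4)(2/4)(2/4) = 0.125; P(data | box B) = (3/7)(3/7)(4/7) = 0.10496.
Weighting by the prior gives 1/2 · 0.125 = 0.0625, 1/2 · 0.10496 = 0.052478; with total 0.11498.
So P(box A | data) = (0.0625) / (0.11498) = 0.54358.

0.5436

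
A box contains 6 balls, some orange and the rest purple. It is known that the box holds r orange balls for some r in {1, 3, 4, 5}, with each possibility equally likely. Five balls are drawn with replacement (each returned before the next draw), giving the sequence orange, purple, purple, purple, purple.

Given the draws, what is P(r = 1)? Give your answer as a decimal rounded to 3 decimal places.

0.667

For each hypothesis, P(data | H) works out to: P(data | r = 1) = (1/6)(5/6)(5/6)(5/6)(5/6) = 0.080376; P(data | r = 3) = (3/6)(3/6)(3/6)(3/6)(3/6) = 0.03125; P(data | r = 4) = (4/6)(2/6)(2/6)(2/6)(2/6) = 0.0082305; P(data | r = 5) = (5/6)(1/6)(1/6)(1/6)(1/6) = 0.000643.
Multiplying each by its prior: 1/4 · 0.080376 = 0.020094, 1/4 · 0.03125 = 0.0078125, 1/4 · 0.0082305 = 0.0020576, 1/4 · 0.000643 = 0.00016075; with total 0.030125.
So P(r = 1 | data) = (0.020094) / (0.030125) = 0.66702.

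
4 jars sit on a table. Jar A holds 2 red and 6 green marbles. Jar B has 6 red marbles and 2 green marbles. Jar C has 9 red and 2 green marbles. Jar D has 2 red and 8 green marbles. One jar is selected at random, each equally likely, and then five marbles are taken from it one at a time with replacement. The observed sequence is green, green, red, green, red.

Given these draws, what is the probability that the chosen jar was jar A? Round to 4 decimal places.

The likelihood of the observed sequence under each hypothesis: P(data | jar A) = (6/8)(6/8)(2/8)(6/8)(2/8) = 0.026367; P(data | jar B) = (2/8)(2/8)(6/8)(2/8)(6/8) = 0.0087891; P(data | jar C) = (2/11)(2/11)(9/11)(2/11)(9/11) = 0.0040236; P(data | jar D) = (8/10)(8/10)(2/10)(8/10)(2/10) = 0.02048.
Weighting by the prior gives 1/4 · 0.026367 = 0.0065918, 1/4 · 0.0087891 = 0.0021973, 1/4 · 0.0040236 = 0.0010059, 1/4 · 0.02048 = 0.00512; summing to 0.014915.
Hence P(jar A | data) = (0.0065918) / (0.014915) = 0.44196.

0.4420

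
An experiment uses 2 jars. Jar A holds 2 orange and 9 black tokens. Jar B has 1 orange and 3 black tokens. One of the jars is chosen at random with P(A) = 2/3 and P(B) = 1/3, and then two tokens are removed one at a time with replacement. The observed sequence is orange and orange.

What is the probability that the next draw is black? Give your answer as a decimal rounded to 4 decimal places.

0.7850

The likelihood of the observed sequence under each hypothesis: P(data | jar A) = (2/11)(2/11) = 0.033058; P(data | jar B) = (1/4)(1/4) = 0.0625.
The prior-weighted likelihoods are 2/3 · 0.033058 = 0.022039, 1/3 · 0.0625 = 0.020833; with total 0.042872.
Dividing through by the total gives posterior P(jar A | data) = 0.51406, P(jar B | data) = 0.48594.
So P(black next | data) = Σ P(black next | H) P(H | data) = (9/11)(0.51406) + (3/4)(0.48594) = 0.78505.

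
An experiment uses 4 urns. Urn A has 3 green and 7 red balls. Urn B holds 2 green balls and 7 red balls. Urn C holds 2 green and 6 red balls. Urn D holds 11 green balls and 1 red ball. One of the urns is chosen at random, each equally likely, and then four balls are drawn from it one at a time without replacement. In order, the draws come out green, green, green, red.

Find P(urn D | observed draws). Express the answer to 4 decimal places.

For each hypothesis, P(data | H) works out to: P(data | urn A) = (3/10)(2/9)(1/8)(7/7) = 1/120; P(data | urn B) = (2/9)(1/8)(0/7) = 0; P(data | urn C) = (2/8)(1/7)(0/6) = 0; P(data | urn D) = (11/12)(10/11)(9/10)(1/9) = 1/12.
The prior-weighted likelihoods are 1/4 · 1/120 = 1/480, 1/4 · 0 = 0, 1/4 · 0 = 0, 1/4 · 1/12 = 1/48; summing to 11/480.
So P(urn D | data) = (1/48) / (11/480) = 10/11.

0.9091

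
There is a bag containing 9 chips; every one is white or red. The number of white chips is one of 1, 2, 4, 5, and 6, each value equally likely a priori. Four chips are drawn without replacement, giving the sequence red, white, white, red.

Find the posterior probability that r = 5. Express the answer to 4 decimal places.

0.3226

For each hypothesis, P(data | H) works out to: P(data | r = 1) = (8/9)(1/8)(0/7) = 0; P(data | r = 2) = (7/9)(2/8)(1/7)(6/6) = 1/36; P(data | r = 4) = (5/9)(4/8)(3/7)(4/6) = 5/63; P(data | r = 5) = (4/9)(5/8)(4/7)(3/6) = 5/63; P(data | r = 6) = (3/9)(6/8)(5/7)(2/6) = 5/84.
Weighting by the prior gives 1/5 · 0 = 0, 1/5 · 1/36 = 1/180, 1/5 · 5/63 = 1/63, 1/5 · 5/63 = 1/63, 1/5 · 5/84 = 1/84; these sum to 31/630.
So P(r = 5 | data) = (1/63) / (31/630) = 10/31.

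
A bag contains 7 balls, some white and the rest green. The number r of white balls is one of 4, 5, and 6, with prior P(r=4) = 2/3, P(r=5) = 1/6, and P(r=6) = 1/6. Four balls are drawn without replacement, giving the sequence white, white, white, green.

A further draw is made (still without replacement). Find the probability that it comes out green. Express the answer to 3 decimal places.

0.439

Compute the likelihood of the observed sequence for each case: P(data | r = 4) = (4/7)(3/6)(2/5)(3/4) = 3/35; P(data | r = 5) = (5/7)(4/6)(3/5)(2/4) = 1/7; P(data | r = 6) = (6/7)(5/6)(4/5)(1/4) = 1/7.
The prior-weighted likelihoods are 2/3 · 3/35 = 2/35, 1/6 · 1/7 = 1/42, 1/6 · 1/7 = 1/42; with total 11/105.
Normalising, the posterior is P(r = 4 | data) = 6/11, P(r = 5 | data) = 5/22, P(r = 6 | data) = 5/22.
The predictive probability is P(green next | data) = (2/3)(6/11) + (1/3)(5/22) + (0)(5/22) = 29/66.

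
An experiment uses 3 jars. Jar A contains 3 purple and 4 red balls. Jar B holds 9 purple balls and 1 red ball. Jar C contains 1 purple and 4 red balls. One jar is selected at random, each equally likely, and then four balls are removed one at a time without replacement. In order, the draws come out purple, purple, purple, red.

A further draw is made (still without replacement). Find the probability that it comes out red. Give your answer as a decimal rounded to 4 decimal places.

The likelihood of the observed sequence under each hypothesis: P(data | jar A) = (3/7)(2/6)(1/5)(4/4) = 1/35; P(data | jar B) = (9/10)(8/9)(7/8)(1/7) = 1/10; P(data | jar C) = (1/5)(0/4) = 0.
Weighting by the prior gives 1/3 · 1/35 = 1/105, 1/3 · 1/10 = 1/30, 1/3 · 0 = 0; these sum to 3/70.
Normalising, the posterior is P(jar A | data) = 2/9, P(jar B | data) = 7/9, P(jar C | data) = 0.
The predictive probability is P(red next | data) = (1)(2/9) + (0)(7/9) = 2/9.

0.2222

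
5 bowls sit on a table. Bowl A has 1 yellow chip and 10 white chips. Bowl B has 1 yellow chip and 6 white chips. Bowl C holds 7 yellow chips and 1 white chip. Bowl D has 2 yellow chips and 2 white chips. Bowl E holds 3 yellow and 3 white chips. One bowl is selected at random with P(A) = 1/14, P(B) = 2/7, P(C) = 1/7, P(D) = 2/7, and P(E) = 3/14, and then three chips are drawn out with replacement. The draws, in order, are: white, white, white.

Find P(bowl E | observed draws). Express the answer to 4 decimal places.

Compute the likelihood of the observed sequence for each case: P(data | bowl A) = (10/11)(10/11)(10/11) = 0.75131; P(data | bowl B) = (6/7)(6/7)(6/7) = 0.62974; P(data | bowl C) = (1/8)(1/8)(1/8) = 0.0019531; P(data | bowl D) = (2/4)(2/4)(2/4) = 0.125; P(data | bowl E) = (3/6)(3/6)(3/6) = 0.125.
Multiplying each by its prior: 1/14 · 0.75131 = 0.053665, 2/7 · 0.62974 = 0.17993, 1/7 · 0.0019531 = 0.00027902, 2/7 · 0.125 = 0.035714, 3/14 · 0.125 = 0.026786; with total 0.29637.
Hence P(bowl E | data) = (0.026786) / (0.29637) = 0.090379.

0.0904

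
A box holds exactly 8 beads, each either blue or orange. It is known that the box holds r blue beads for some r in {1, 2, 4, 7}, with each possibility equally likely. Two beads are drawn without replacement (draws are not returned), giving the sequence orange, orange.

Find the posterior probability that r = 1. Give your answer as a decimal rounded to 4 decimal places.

Under each hypothesis, the probability of the observed sequence is: P(data | r = 1) = (7/8)(6/7) = 3/4; P(data | r = 2) = (6/8)(5/7) = 15/28; P(data | r = 4) = (4/8)(3/7) = 3/14; P(data | r = 7) = (1/8)(0/7) = 0.
The prior-weighted likelihoods are 1/4 · 3/4 = 3/16, 1/4 · 15/28 = 15/112, 1/4 · 3/14 = 3/56, 1/4 · 0 = 0; summing to 3/8.
By Bayes' rule, P(r = 1 | data) = (3/16) / (3/8) = 1/2.

0.5000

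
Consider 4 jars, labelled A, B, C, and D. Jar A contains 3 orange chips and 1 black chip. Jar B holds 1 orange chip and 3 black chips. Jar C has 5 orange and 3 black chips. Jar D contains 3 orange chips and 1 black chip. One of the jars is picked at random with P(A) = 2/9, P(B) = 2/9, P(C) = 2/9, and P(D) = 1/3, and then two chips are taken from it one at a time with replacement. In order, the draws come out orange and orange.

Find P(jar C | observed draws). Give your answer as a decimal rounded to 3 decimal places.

0.210

For each hypothesis, P(data | H) works out to: P(data | jar A) = (3/4)(3/4) = 9/16; P(data | jar B) = (1/4)(1/4) = 1/16; P(data | jar C) = (5/8)(5/8) = 25/64; P(data | jar D) = (3/4)(3/4) = 9/16.
The prior-weighted likelihoods are 2/9 · 9/16 = 1/8, 2/9 · 1/16 = 1/72, 2/9 · 25/64 = 25/288, 1/3 · 9/16 = 3/16; with total 119/288.
Therefore the posterior P(jar C | data) = (25/288) / (119/288) = 25/119.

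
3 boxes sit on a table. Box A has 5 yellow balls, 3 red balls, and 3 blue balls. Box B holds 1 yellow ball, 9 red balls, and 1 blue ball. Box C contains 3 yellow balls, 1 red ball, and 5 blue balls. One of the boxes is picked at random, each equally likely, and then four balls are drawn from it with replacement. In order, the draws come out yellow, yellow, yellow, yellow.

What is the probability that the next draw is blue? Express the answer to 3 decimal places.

0.336

Under each hypothesis, the probability of the observed sequence is: P(data | box A) = (5/11)(5/11)(5/11)(5/11) = 0.042688; P(data | box B) = (1/11)(1/11)(1/11)(1/11) = 6.8301e-05; P(data | box C) = (3/9)(3/9)(3/9)(3/9) = 0.012346.
Weighting by the prior gives 1/3 · 0.042688 = 0.014229, 1/3 · 6.8301e-05 = 2.2767e-05, 1/3 · 0.012346 = 0.0041152; with total 0.018367.
The posterior is then P(box A | data) = 0.77471, P(box B | data) = 0.0012395, P(box C | data) = 0.22405.
Averaging over the posterior, P(blue next | data) = (3/11)(0.77471) + (1/11)(0.0012395) + (5/9)(0.22405) = 0.33587.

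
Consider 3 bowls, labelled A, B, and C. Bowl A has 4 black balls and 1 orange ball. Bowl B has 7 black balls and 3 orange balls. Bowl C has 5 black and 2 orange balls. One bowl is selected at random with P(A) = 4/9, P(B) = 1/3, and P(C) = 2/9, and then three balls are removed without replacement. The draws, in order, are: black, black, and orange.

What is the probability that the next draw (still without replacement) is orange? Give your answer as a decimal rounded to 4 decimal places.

0.1438

The likelihood of the observed sequence under each hypothesis: P(data | bowl A) = (4/5)(3/4)(1/3) = 0.2; P(data | bowl B) = (7/10)(6/9)(3/8) = 0.175; P(data | bowl C) = (5/7)(4/6)(2/5) = 0.19048.
Weighting by the prior gives 4/9 · 0.2 = 0.088889, 1/3 · 0.175 = 0.058333, 2/9 · 0.19048 = 0.042328; with total 0.18955.
Dividing through by the total gives posterior P(bowl A | data) = 0.46895, P(bowl B | data) = 0.30775, P(bowl C | data) = 0.22331.
The predictive probability is P(orange next | data) = (0)(0.46895) + (2/7)(0.30775) + (1/4)(0.22331) = 0.14375.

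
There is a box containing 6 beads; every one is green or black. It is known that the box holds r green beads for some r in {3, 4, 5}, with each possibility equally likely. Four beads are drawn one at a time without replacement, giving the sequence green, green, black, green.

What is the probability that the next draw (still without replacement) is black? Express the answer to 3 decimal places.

The likelihood of the observed sequence under each hypothesis: P(data | r = 3) = (3/6)(2/5)(3/4)(1/3) = 1/20; P(data | r = 4) = (4/6)(3/5)(2/4)(2/3) = 2/15; P(data | r = 5) = (5/6)(4/5)(1/4)(3/3) = 1/6.
Multiplying each by its prior: 1/3 · 1/20 = 1/60, 1/3 · 2/15 = 2/45, 1/3 · 1/6 = 1/18; summing to 7/60.
Normalising, the posterior is P(r = 3 | data) = 1/7, P(r = 4 | data) = 8/21, P(r = 5 | data) = 10/21.
So P(black next | data) = Σ P(black next | H) P(H | data) = (1)(1/7) + (1/2)(8/21) + (0)(10/21) = 1/3.

0.333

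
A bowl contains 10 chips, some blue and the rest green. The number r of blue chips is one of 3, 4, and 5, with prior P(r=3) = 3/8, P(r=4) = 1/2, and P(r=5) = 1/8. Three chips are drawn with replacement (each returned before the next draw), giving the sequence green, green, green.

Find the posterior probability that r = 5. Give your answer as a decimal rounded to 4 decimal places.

For each hypothesis, P(data | H) works out to: P(data | r = 3) = (7/10)(7/10)(7/10) = 0.343; P(data | r = 4) = (6/10)(6/10)(6/10) = 0.216; P(data | r = 5) = (5/10)(5/10)(5/10) = 0.125.
Weighting by the prior gives 3/8 · 0.343 = 0.12862, 1/2 · 0.216 = 0.108, 1/8 · 0.125 = 0.015625; summing to 0.25225.
Hence P(r = 5 | data) = (0.015625) / (0.25225) = 0.061943.

0.0619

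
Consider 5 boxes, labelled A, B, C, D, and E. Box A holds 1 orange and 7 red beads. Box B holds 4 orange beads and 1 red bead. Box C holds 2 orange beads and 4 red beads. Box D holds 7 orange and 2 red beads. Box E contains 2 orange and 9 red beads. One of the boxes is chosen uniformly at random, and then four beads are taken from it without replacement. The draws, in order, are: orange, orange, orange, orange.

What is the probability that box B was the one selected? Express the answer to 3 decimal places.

The likelihood of the observed sequence under each hypothesis: P(data | box A) = (1/8)(0/7) = 0; P(data | box B) = (4/5)(3/4)(2/3)(1/2) = 1/5; P(data | box C) = (2/6)(1/5)(0/4) = 0; P(data | box D) = (7/9)(6/8)(5/7)(4/6) = 5/18; P(data | box E) = (2/11)(1/10)(0/9) = 0.
Multiplying each by its prior: 1/5 · 0 = 0, 1/5 · 1/5 = 1/25, 1/5 · 0 = 0, 1/5 · 5/18 = 1/18, 1/5 · 0 = 0; with total 43/450.
By Bayes' rule, P(box B | data) = (1/25) / (43/450) = 18/43.

0.419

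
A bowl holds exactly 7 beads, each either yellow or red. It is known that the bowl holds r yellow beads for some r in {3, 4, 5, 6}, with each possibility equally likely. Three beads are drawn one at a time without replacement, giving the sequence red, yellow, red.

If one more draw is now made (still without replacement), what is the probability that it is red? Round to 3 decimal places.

0.343

For each hypothesis, P(data | H) works out to: P(data | r = 3) = (4/7)(3/6)(3/5) = 6/35; P(data | r = 4) = (3/7)(4/6)(2/5) = 4/35; P(data | r = 5) = (2/7)(5/6)(1/5) = 1/21; P(data | r = 6) = (1/7)(6/6)(0/5) = 0.
Weighting by the prior gives 1/4 · 6/35 = 3/70, 1/4 · 4/35 = 1/35, 1/4 · 1/21 = 1/84, 1/4 · 0 = 0; with total 1/12.
Dividing through by the total gives posterior P(r = 3 | data) = 18/35, P(r = 4 | data) = 12/35, P(r = 5 | data) = 1/7, P(r = 6 | data) = 0.
Averaging over the posterior, P(red next | data) = (1/2)(18/35) + (1/4)(12/35) + (0)(1/7) = 12/35.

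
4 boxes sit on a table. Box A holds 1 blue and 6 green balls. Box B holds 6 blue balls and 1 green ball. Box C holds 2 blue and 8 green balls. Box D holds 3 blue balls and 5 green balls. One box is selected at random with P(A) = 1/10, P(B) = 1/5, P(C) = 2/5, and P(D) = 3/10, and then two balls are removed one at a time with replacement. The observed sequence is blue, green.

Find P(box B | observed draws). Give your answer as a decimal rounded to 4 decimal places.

The likelihood of the observed sequence under each hypothesis: P(data | box A) = (1/7)(6/7) = 0.12245; P(data | box B) = (6/7)(1/7) = 0.12245; P(data | box C) = (2/10)(8/10) = 0.16; P(data | box D) = (3/8)(5/8) = 0.23438.
Multiplying each by its prior: 1/10 · 0.12245 = 0.012245, 1/5 · 0.12245 = 0.02449, 2/5 · 0.16 = 0.064, 3/10 · 0.23438 = 0.070312; these sum to 0.17105.
So P(box B | data) = (0.02449) / (0.17105) = 0.14318.

0.1432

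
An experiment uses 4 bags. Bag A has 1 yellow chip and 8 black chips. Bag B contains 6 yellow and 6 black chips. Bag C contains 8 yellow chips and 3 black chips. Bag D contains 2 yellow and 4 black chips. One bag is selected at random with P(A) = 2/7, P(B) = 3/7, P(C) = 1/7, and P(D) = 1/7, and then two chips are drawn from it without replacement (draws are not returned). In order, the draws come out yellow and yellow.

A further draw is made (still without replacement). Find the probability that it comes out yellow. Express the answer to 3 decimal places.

For each hypothesis, P(data | H) works out to: P(data | bag A) = (1/9)(0/8) = 0; P(data | bag B) = (6/12)(5/11) = 5/22; P(data | bag C) = (8/11)(7/10) = 28/55; P(data | bag D) = (2/6)(1/5) = 1/15.
Multiplying each by its prior: 2/7 · 0 = 0, 3/7 · 5/22 = 15/154, 1/7 · 28/55 = 4/55, 1/7 · 1/15 = 1/105; with total 83/462.
Normalising, the posterior is P(bag A | data) = 0, P(bag B | data) = 45/83, P(bag C | data) = 168/415, P(bag D | data) = 22/415.
Averaging over the posterior, P(yellow next | data) = (2/5)(45/83) + (2/3)(168/415) + (0)(22/415) = 202/415.

0.487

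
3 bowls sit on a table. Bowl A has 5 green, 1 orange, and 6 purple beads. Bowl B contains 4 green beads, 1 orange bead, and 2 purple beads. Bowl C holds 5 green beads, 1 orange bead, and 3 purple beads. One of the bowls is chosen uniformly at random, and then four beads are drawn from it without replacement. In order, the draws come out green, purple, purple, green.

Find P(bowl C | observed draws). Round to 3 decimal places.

Under each hypothesis, the probability of the observed sequence is: P(data | bowl A) = (5/12)(6/11)(5/10)(4/9) = 0.050505; P(data | bowl B) = (4/7)(2/6)(1/5)(3/4) = 0.028571; P(data | bowl C) = (5/9)(3/8)(2/7)(4/6) = 0.039683.
Multiplying each by its prior: 1/3 · 0.050505 = 0.016835, 1/3 · 0.028571 = 0.0095238, 1/3 · 0.039683 = 0.013228; with total 0.039586.
Therefore the posterior P(bowl C | data) = (0.013228) / (0.039586) = 0.33414.

0.334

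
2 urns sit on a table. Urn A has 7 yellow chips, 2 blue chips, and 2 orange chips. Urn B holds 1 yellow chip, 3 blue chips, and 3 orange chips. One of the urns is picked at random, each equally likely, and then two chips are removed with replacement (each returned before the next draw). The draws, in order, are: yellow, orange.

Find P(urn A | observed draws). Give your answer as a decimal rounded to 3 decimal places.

Under each hypothesis, the probability of the observed sequence is: P(data | urn A) = (7/11)(2/11) = 0.1157; P(data | urn B) = (1/7)(3/7) = 0.061224.
Weighting by the prior gives 1/2 · 0.1157 = 0.057851, 1/2 · 0.061224 = 0.030612; these sum to 0.088463.
By Bayes' rule, P(urn A | data) = (0.057851) / (0.088463) = 0.65396.

0.654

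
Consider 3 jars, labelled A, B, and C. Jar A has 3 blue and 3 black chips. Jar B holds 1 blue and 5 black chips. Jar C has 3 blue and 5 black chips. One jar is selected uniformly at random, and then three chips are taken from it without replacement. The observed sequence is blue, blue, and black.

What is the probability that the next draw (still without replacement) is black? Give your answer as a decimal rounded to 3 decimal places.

For each hypothesis, P(data | H) works out to: P(data | jar A) = (3/6)(2/5)(3/4) = 3/20; P(data | jar B) = (1/6)(0/5) = 0; P(data | jar C) = (3/8)(2/7)(5/6) = 5/56.
Multiplying each by its prior: 1/3 · 3/20 = 1/20, 1/3 · 0 = 0, 1/3 · 5/56 = 5/168; with total 67/840.
Dividing through by the total gives posterior P(jar A | data) = 42/67, P(jar B | data) = 0, P(jar C | data) = 25/67.
Averaging over the posterior, P(black next | data) = (2/3)(42/67) + (4/5)(25/67) = 48/67.

0.716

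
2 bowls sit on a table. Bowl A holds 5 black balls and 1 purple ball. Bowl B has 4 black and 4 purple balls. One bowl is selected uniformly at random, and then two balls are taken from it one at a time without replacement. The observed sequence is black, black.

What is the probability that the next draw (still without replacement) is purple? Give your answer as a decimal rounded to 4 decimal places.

0.3514

Compute the likelihood of the observed sequence for each case: P(data | bowl A) = (5/6)(4/5) = 2/3; P(data | bowl B) = (4/8)(3/7) = 3/14.
Multiplying each by its prior: 1/2 · 2/3 = 1/3, 1/2 · 3/14 = 3/28; summing to 37/84.
Dividing through by the total gives posterior P(bowl A | data) = 28/37, P(bowl B | data) = 9/37.
The predictive probability is P(purple next | data) = (1/4)(28/37) + (2/3)(9/37) = 13/37.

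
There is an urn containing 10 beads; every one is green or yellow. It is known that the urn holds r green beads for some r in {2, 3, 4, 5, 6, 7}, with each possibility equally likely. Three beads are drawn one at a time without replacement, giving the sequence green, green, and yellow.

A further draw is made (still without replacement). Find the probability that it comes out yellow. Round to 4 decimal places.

0.5210

The likelihood of the observed sequence under each hypothesis: P(data | r = 2) = (2/10)(1/9)(8/8) = 0.022222; P(data | r = 3) = (3/10)(2/9)(7/8) = 0.058333; P(data | r = 4) = (4/10)(3/9)(6/8) = 0.1; P(data | r = 5) = (5/10)(4/9)(5/8) = 0.13889; P(data | r = 6) = (6/10)(5/9)(4/8) = 0.16667; P(data | r = 7) = (7/10)(6/9)(3/8) = 0.175.
Multiplying each by its prior: 1/6 · 0.022222 = 0.0037037, 1/6 · 0.058333 = 0.0097222, 1/6 · 0.1 = 0.016667, 1/6 · 0.13889 = 0.023148, 1/6 · 0.16667 = 0.027778, 1/6 · 0.175 = 0.029167; with total 0.11019.
Normalising, the posterior is P(r = 2 | data) = 0.033613, P(r = 3 | data) = 0.088235, P(r = 4 | data) = 0.15126, P(r = 5 | data) = 0.21008, P(r = 6 | data) = 0.2521, P(r = 7 | data) = 0.26471.
Averaging over the posterior, P(yellow next | data) = (1)(0.033613) + (6/7)(0.088235) + (5/7)(0.15126) + (4/7)(0.21008) + (3/7)(0.2521) + (2/7)(0.26471) = 0.52101.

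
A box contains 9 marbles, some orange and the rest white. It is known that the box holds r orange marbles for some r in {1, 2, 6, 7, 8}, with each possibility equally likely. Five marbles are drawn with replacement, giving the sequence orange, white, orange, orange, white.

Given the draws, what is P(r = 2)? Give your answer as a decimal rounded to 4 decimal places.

Under each hypothesis, the probability of the observed sequence is: P(data | r = 1) = (1/9)(8/9)(1/9)(1/9)(8/9) = 0.0010838; P(data | r = 2) = (2/9)(7/9)(2/9)(2/9)(7/9) = 0.0066386; P(data | r = 6) = (6/9)(3/9)(6/9)(6/9)(3/9) = 0.032922; P(data | r = 7) = (7/9)(2/9)(7/9)(7/9)(2/9) = 0.023235; P(data | r = 8) = (8/9)(1/9)(8/9)(8/9)(1/9) = 0.0086708.
Weighting by the prior gives 1/5 · 0.0010838 = 0.00021677, 1/5 · 0.0066386 = 0.0013277, 1/5 · 0.032922 = 0.0065844, 1/5 · 0.023235 = 0.004647, 1/5 · 0.0086708 = 0.0017342; these sum to 0.01451.
By Bayes' rule, P(r = 2 | data) = (0.0013277) / (0.01451) = 0.091503.

0.0915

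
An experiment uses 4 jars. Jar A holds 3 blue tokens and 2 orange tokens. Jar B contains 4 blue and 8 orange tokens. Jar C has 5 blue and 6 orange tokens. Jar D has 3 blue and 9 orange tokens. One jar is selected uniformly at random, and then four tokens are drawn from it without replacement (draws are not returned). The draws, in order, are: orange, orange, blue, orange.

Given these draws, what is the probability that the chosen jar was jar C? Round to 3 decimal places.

For each hypothesis, P(data | H) works out to: P(data | jar A) = (2/5)(1/4)(3/3)(0/2) = 0; P(data | jar B) = (8/12)(7/11)(4/10)(6/9) = 0.11313; P(data | jar C) = (6/11)(5/10)(5/9)(4/8) = 0.075758; P(data | jar D) = (9/12)(8/11)(3/10)(7/9) = 0.12727.
Multiplying each by its prior: 1/4 · 0 = 0, 1/4 · 0.11313 = 0.028283, 1/4 · 0.075758 = 0.018939, 1/4 · 0.12727 = 0.031818; these sum to 0.07904.
Therefore the posterior P(jar C | data) = (0.018939) / (0.07904) = 0.23962.

0.240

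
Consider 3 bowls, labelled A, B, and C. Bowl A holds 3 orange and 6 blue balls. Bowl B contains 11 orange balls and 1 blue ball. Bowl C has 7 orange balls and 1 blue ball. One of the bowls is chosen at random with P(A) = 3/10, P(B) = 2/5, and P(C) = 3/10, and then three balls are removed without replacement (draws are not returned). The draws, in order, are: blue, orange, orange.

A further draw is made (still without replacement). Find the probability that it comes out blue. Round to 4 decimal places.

0.1935

For each hypothesis, P(data | H) works out to: P(data | bowl A) = (6/9)(3/8)(2/7) = 1/14; P(data | bowl B) = (1/12)(11/11)(10/10) = 1/12; P(data | bowl C) = (1/8)(7/7)(6/6) = 1/8.
Multiplying each by its prior: 3/10 · 1/14 = 3/140, 2/5 · 1/12 = 1/30, 3/10 · 1/8 = 3/80; summing to 31/336.
The posterior is then P(bowl A | data) = 36/155, P(bowl B | data) = 56/155, P(bowl C | data) = 63/155.
So P(blue next | data) = Σ P(blue next | H) P(H | data) = (5/6)(36/155) + (0)(56/155) + (0)(63/155) = 6/31.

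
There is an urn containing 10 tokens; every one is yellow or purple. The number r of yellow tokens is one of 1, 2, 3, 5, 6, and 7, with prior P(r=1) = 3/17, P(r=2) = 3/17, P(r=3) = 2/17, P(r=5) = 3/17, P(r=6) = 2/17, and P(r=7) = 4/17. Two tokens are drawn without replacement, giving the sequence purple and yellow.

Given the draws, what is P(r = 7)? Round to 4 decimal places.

0.2593

The likelihood of the observed sequence under each hypothesis: P(data | r = 1) = (9/10)(1/9) = 1/10; P(data | r = 2) = (8/10)(2/9) = 8/45; P(data | r = 3) = (7/10)(3/9) = 7/30; P(data | r = 5) = (5/10)(5/9) = 5/18; P(data | r = 6) = (4/10)(6/9) = 4/15; P(data | r = 7) = (3/10)(7/9) = 7/30.
Weighting by the prior gives 3/17 · 1/10 = 3/170, 3/17 · 8/45 = 8/255, 2/17 · 7/30 = 7/255, 3/17 · 5/18 = 5/102, 2/17 · 4/15 = 8/255, 4/17 · 7/30 = 14/255; summing to 18/85.
Hence P(r = 7 | data) = (14/255) / (18/85) = 7/27.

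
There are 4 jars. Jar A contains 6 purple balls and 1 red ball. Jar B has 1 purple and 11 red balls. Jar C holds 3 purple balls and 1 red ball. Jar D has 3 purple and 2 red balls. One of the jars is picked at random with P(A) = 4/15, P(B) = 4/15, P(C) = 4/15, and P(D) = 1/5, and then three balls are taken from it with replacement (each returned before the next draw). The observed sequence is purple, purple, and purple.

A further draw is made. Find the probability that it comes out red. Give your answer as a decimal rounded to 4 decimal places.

The likelihood of the observed sequence under each hypothesis: P(data | jar A) = (6/7)(6/7)(6/7) = 0.62974; P(data | jar B) = (1/12)(1/12)(1/12) = 0.0005787; P(data | jar C) = (3/4)(3/4)(3/4) = 0.42188; P(data | jar D) = (3/5)(3/5)(3/5) = 0.216.
The prior-weighted likelihoods are 4/15 · 0.62974 = 0.16793, 4/15 · 0.0005787 = 0.00015432, 4/15 · 0.42188 = 0.1125, 1/5 · 0.216 = 0.0432; summing to 0.32378.
The posterior is then P(jar A | data) = 0.51865, P(jar B | data) = 0.00047662, P(jar C | data) = 0.34745, P(jar D | data) = 0.13342.
The predictive probability is P(red next | data) = (1/7)(0.51865) + (11/12)(0.00047662) + (1/4)(0.34745) + (2/5)(0.13342) = 0.21476.

0.2148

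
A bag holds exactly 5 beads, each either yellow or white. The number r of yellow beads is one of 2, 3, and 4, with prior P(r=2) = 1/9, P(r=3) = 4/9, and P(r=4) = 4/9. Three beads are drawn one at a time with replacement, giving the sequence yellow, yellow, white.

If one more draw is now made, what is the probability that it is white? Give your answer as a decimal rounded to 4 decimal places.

0.3297

The likelihood of the observed sequence under each hypothesis: P(data | r = 2) = (2/5)(2/5)(3/5) = 0.096; P(data | r = 3) = (3/5)(3/5)(2/5) = 0.144; P(data | r = 4) = (4/5)(4/5)(1/5) = 0.128.
The prior-weighted likelihoods are 1/9 · 0.096 = 0.010667, 4/9 · 0.144 = 0.064, 4/9 · 0.128 = 0.056889; these sum to 0.13156.
Normalising, the posterior is P(r = 2 | data) = 0.081081, P(r = 3 | data) = 0.48649, P(r = 4 | data) = 0.43243.
The predictive probability is P(white next | data) = (3/5)(0.081081) + (2/5)(0.48649) + (1/5)(0.43243) = 0.32973.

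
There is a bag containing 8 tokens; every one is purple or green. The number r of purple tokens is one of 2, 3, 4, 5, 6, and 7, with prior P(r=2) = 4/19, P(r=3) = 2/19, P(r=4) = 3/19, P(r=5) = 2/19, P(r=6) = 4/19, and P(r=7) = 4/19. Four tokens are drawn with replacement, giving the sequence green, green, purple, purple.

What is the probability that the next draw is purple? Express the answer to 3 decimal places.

0.524

The likelihood of the observed sequence under each hypothesis: P(data | r = 2) = (6/8)(6/8)(2/8)(2/8) = 0.035156; P(data | r = 3) = (5/8)(5/8)(3/8)(3/8) = 0.054932; P(data | r = 4) = (4/8)(4/8)(4/8)(4/8) = 0.0625; P(data | r = 5) = (3/8)(3/8)(5/8)(5/8) = 0.054932; P(data | r = 6) = (2/8)(2/8)(6/8)(6/8) = 0.035156; P(data | r = 7) = (1/8)(1/8)(7/8)(7/8) = 0.011963.
Multiplying each by its prior: 4/19 · 0.035156 = 0.0074013, 2/19 · 0.054932 = 0.0057823, 3/19 · 0.0625 = 0.0098684, 2/19 · 0.054932 = 0.0057823, 4/19 · 0.035156 = 0.0074013, 4/19 · 0.011963 = 0.0025185; these sum to 0.038754.
Normalising, the posterior is P(r = 2 | data) = 0.19098, P(r = 3 | data) = 0.1492, P(r = 4 | data) = 0.25464, P(r = 5 | data) = 0.1492, P(r = 6 | data) = 0.19098, P(r = 7 | data) = 0.064987.
Averaging over the posterior, P(purple next | data) = (1/4)(0.19098) + (3/8)(0.1492) + (1/2)(0.25464) + (5/8)(0.1492) + (3/4)(0.19098) + (7/8)(0.064987) = 0.52437.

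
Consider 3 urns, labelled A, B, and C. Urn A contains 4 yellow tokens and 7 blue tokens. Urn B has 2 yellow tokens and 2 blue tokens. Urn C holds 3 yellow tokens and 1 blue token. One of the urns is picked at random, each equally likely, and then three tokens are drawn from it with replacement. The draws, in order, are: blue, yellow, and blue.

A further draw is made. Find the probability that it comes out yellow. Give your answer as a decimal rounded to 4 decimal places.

0.4738

For each hypothesis, P(data | H) works out to: P(data | urn A) = (7/11)(4/11)(7/11) = 0.14726; P(data | urn B) = (2/4)(2/4)(2/4) = 0.125; P(data | urn C) = (1/4)(3/4)(1/4) = 0.046875.
Multiplying each by its prior: 1/3 · 0.14726 = 0.049086, 1/3 · 0.125 = 0.041667, 1/3 · 0.046875 = 0.015625; these sum to 0.10638.
Normalising, the posterior is P(urn A | data) = 0.46143, P(urn B | data) = 0.39169, P(urn C | data) = 0.14688.
The predictive probability is P(yellow next | data) = (4/11)(0.46143) + (1/2)(0.39169) + (3/4)(0.14688) = 0.4738.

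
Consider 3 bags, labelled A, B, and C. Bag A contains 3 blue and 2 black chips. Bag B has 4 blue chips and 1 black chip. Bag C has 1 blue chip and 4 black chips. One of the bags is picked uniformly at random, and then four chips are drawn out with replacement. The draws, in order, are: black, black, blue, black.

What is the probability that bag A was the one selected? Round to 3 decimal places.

0.261

For each hypothesis, P(data | H) works out to: P(data | bag A) = (2/5)(2/5)(3/5)(2/5) = 0.0384; P(data | bag B) = (1/5)(1/5)(4/5)(1/5) = 0.0064; P(data | bag C) = (4/5)(4/5)(1/5)(4/5) = 0.1024.
Weighting by the prior gives 1/3 · 0.0384 = 0.0128, 1/3 · 0.0064 = 0.0021333, 1/3 · 0.1024 = 0.034133; with total 0.049067.
Therefore the posterior P(bag A | data) = (0.0128) / (0.049067) = 0.26087.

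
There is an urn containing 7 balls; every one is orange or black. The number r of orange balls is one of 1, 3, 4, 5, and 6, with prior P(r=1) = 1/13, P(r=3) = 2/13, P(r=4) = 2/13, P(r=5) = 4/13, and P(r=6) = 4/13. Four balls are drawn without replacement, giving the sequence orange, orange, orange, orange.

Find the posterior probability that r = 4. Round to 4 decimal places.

Under each hypothesis, the probability of the observed sequence is: P(data | r = 1) = (1/7)(0/6) = 0; P(data | r = 3) = (3/7)(2/6)(1/5)(0/4) = 0; P(data | r = 4) = (4/7)(3/6)(2/5)(1/4) = 1/35; P(data | r = 5) = (5/7)(4/6)(3/5)(2/4) = 1/7; P(data | r = 6) = (6/7)(5/6)(4/5)(3/4) = 3/7.
The prior-weighted likelihoods are 1/13 · 0 = 0, 2/13 · 0 = 0, 2/13 · 1/35 = 2/455, 4/13 · 1/7 = 4/91, 4/13 · 3/7 = 12/91; with total 82/455.
Hence P(r = 4 | data) = (2/455) / (82/455) = 1/41.

0.0244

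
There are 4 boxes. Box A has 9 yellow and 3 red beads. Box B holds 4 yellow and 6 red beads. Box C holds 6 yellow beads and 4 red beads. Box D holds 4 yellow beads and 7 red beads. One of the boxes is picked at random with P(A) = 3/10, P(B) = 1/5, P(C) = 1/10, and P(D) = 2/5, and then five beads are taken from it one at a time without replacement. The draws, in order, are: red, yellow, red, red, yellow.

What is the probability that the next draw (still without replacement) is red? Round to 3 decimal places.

0.582

Under each hypothesis, the probability of the observed sequence is: P(data | box A) = (3/12)(9/11)(2/10)(1/9)(8/8) = 0.0045455; P(data | box B) = (6/10)(4/9)(5/8)(4/7)(3/6) = 0.047619; P(data | box C) = (4/10)(6/9)(3/8)(2/7)(5/6) = 0.02381; P(data | box D) = (7/11)(4/10)(6/9)(5/8)(3/7) = 0.045455.
Multiplying each by its prior: 3/10 · 0.0045455 = 0.0013636, 1/5 · 0.047619 = 0.0095238, 1/10 · 0.02381 = 0.002381, 2/5 · 0.045455 = 0.018182; summing to 0.03145.
Normalising, the posterior is P(box A | data) = 0.043359, P(box B | data) = 0.30282, P(box C | data) = 0.075705, P(box D | data) = 0.57811.
Averaging over the posterior, P(red next | data) = (0)(0.043359) + (3/5)(0.30282) + (1/5)(0.075705) + (2/3)(0.57811) = 0.58224.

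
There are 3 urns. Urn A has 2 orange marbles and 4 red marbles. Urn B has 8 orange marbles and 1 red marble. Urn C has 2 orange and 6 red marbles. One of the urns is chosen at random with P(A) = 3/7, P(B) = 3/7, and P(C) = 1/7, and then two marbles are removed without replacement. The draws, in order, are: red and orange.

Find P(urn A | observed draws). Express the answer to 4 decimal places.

0.5936

Under each hypothesis, the probability of the observed sequence is: P(data | urn A) = (4/6)(2/5) = 0.26667; P(data | urn B) = (1/9)(8/8) = 0.11111; P(data | urn C) = (6/8)(2/7) = 0.21429.
Weighting by the prior gives 3/7 · 0.26667 = 0.11429, 3/7 · 0.11111 = 0.047619, 1/7 · 0.21429 = 0.030612; these sum to 0.19252.
Hence P(urn A | data) = (0.11429) / (0.19252) = 0.59364.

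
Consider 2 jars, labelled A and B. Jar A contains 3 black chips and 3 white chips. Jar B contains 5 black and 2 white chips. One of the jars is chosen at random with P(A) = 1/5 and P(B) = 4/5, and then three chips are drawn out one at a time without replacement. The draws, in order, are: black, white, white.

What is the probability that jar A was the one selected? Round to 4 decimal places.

0.4406

For each hypothesis, P(data | H) works out to: P(data | jar A) = (3/6)(3/5)(2/4) = 0.15; P(data | jar B) = (5/7)(2/6)(1/5) = 0.047619.
The prior-weighted likelihoods are 1/5 · 0.15 = 0.03, 4/5 · 0.047619 = 0.038095; summing to 0.068095.
So P(jar A | data) = (0.03) / (0.068095) = 0.44056.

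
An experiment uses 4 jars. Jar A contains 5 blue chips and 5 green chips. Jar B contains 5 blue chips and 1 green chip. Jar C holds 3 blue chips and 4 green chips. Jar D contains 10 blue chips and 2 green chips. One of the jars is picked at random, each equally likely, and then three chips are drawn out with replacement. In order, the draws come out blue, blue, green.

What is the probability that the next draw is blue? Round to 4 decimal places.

Under each hypothesis, the probability of the observed sequence is: P(data | jar A) = (5/10)(5/10)(5/10) = 0.125; P(data | jar B) = (5/6)(5/6)(1/6) = 0.11574; P(data | jar C) = (3/7)(3/7)(4/7) = 0.10496; P(data | jar D) = (10/12)(10/12)(2/12) = 0.11574.
The prior-weighted likelihoods are 1/4 · 0.125 = 0.03125, 1/4 · 0.11574 = 0.028935, 1/4 · 0.10496 = 0.026239, 1/4 · 0.11574 = 0.028935; these sum to 0.11536.
The posterior is then P(jar A | data) = 0.27089, P(jar B | data) = 0.25083, P(jar C | data) = 0.22745, P(jar D | data) = 0.25083.
Averaging over the posterior, P(blue next | data) = (1/2)(0.27089) + (5/6)(0.25083) + (3/7)(0.22745) + (5/6)(0.25083) = 0.65097.

0.6510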